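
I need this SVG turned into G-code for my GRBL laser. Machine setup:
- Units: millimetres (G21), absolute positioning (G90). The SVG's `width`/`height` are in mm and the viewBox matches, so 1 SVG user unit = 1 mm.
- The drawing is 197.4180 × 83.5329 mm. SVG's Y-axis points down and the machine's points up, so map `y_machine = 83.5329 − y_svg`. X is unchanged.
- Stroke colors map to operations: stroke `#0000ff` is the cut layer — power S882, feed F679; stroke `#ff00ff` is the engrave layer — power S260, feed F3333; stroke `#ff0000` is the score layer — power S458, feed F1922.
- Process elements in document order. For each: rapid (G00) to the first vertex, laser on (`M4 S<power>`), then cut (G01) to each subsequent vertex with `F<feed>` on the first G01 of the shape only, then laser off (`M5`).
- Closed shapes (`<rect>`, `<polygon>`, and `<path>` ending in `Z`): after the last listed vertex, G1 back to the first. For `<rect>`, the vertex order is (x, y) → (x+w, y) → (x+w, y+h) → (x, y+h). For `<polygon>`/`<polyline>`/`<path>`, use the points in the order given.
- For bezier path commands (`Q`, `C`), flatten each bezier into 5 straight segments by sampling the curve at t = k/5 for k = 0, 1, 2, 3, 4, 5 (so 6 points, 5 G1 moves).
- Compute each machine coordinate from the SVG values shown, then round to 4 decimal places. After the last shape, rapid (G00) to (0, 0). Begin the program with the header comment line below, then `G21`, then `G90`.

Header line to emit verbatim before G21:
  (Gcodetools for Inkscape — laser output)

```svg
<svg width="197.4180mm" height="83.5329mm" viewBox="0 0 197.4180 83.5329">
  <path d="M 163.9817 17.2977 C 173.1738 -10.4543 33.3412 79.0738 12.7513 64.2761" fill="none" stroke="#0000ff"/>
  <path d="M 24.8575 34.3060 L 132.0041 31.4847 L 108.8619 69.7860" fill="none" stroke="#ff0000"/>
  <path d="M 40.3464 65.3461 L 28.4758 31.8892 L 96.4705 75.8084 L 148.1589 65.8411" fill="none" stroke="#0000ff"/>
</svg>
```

1 u = 1 mm; y_m = 83.5329 − y.

[1] `<path>` cubic bezier, #0000ff→cut S882 F679: (163.9817,66.2352) → (153.7601,70.5856) → (120.6495,57.4259) → (77.5266,37.3932) → (37.2682,21.1244) → (12.7513,19.2568)

[2] `<path>` open polyline, #ff0000→score S458 F1922: (24.8575,49.2269) → (132.0041,52.0482) → (108.8619,13.7469)

[3] `<path>` open polyline, #0000ff→cut S882 F679: (40.3464,18.1868) → (28.4758,51.6437) → (96.4705,7.7245) → (148.1589,17.6918)

(Gcodetools for Inkscape — laser output)
G21
G90
G00 X163.9817 Y66.2352
M4 S882
G01 X153.7601 Y70.5856 F679
G01 X120.6495 Y57.4259
G01 X77.5266 Y37.3932
G01 X37.2682 Y21.1244
G01 X12.7513 Y19.2568
M5
G00 X24.8575 Y49.2269
M4 S458
G01 X132.0041 Y52.0482 F1922
G01 X108.8619 Y13.7469
M5
G00 X40.3464 Y18.1868
M4 S882
G01 X28.4758 Y51.6437 F679
G01 X96.4705 Y7.7245
G01 X148.1589 Y17.6918
M5
G00 X0.0000 Y0.0000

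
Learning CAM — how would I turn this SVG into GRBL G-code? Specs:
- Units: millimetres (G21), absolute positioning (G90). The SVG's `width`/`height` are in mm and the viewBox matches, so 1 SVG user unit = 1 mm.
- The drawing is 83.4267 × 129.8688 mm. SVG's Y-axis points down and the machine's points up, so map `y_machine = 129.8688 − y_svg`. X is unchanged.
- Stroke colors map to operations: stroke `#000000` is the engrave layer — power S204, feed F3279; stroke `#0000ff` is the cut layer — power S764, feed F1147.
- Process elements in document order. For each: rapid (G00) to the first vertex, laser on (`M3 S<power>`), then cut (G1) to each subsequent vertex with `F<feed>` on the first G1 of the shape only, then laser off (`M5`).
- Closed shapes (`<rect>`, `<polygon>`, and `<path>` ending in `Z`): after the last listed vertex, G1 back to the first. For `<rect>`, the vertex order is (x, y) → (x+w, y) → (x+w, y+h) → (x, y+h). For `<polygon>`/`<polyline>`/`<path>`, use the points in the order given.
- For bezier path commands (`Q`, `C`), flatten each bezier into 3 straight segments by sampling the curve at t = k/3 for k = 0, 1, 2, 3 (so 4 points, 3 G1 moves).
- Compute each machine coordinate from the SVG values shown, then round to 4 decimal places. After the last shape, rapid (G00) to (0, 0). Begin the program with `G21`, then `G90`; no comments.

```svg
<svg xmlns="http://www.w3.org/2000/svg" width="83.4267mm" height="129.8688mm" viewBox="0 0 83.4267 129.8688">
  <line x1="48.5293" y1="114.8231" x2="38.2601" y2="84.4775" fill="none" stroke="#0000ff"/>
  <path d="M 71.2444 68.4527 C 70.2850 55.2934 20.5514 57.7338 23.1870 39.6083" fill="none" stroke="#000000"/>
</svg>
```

G21
G90
G00 X48.5293 Y15.0457
M3 S764
G1 X38.2601 Y45.3913 F1147
M5
G00 X71.2444 Y61.4161
M3 S204
G1 X57.7730 Y70.7150 F3279
G1 X34.2617 Y77.6508
G1 X23.1870 Y90.2605
M5
G00 X0.0000 Y0.0000

1 u = 1 mm; y_m = 129.8688 − y.

[1] `<line>` line segment, #0000ff→cut S764 F1147: (48.5293,15.0457) → (38.2601,45.3913)

[2] `<path>` cubic bezier, #000000→engrave S204 F3279: (71.2444,61.4161) → (57.7730,70.7150) → (34.2617,77.6508) → (23.1870,90.2605)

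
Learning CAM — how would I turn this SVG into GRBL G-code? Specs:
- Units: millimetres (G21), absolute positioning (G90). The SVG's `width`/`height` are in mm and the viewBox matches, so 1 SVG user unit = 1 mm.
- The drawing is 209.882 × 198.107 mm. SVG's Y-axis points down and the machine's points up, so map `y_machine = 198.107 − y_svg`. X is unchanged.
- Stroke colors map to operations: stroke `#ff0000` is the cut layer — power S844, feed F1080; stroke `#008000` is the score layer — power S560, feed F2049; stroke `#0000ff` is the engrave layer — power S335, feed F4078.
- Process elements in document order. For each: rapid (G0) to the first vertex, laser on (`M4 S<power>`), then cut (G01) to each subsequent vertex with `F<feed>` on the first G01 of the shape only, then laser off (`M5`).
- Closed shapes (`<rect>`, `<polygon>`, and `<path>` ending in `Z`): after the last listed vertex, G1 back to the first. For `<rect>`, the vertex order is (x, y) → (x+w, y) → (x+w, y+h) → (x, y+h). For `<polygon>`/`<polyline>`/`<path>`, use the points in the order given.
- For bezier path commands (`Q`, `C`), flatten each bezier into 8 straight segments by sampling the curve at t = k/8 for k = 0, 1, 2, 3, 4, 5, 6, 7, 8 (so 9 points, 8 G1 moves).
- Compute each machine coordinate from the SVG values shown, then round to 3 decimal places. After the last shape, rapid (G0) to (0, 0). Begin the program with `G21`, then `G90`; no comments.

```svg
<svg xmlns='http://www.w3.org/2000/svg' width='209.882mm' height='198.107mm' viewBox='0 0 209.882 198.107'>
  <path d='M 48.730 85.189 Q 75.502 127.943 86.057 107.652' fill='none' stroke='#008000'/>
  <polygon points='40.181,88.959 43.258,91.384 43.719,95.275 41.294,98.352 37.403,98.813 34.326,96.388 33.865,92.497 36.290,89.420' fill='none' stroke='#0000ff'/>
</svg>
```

Since the viewBox matches the mm dimensions, user units are millimetres directly. The only transform is the Y-flip y_m = 198.107 − y_svg.

Shape 1 is a quadratic bezier drawn with `<path>`. Its stroke #008000 means score at S560, F2049. After flipping Y the toolpath is (48.730,112.918) → (55.170,103.215) → (61.102,95.481) → (66.528,89.718) → (71.448,85.925) → (75.860,84.102) → (79.766,84.250) → (83.165,86.367) → (86.057,90.455).

Shape 2 is a regular polygon drawn with `<polygon>`. Its stroke #0000ff means engrave at S335, F4078. After flipping Y the toolpath is (40.181,109.148) → (43.258,106.723) → (43.719,102.832) → (41.294,99.755) → (37.403,99.294) → (34.326,101.719) → (33.865,105.610) → (36.290,108.687) → (40.181,109.148), returning to the start.

G21
G90
G0 X48.730 Y112.918
M4 S560
G01 X55.170 Y103.215 F2049
G01 X61.102 Y95.481
G01 X66.528 Y89.718
G01 X71.448 Y85.925
G01 X75.860 Y84.102
G01 X79.766 Y84.250
G01 X83.165 Y86.367
G01 X86.057 Y90.455
M5
G0 X40.181 Y109.148
M4 S335
G01 X43.258 Y106.723 F4078
G01 X43.719 Y102.832
G01 X41.294 Y99.755
G01 X37.403 Y99.294
G01 X34.326 Y101.719
G01 X33.865 Y105.610
G01 X36.290 Y108.687
G01 X40.181 Y109.148
M5
G0 X0.000 Y0.000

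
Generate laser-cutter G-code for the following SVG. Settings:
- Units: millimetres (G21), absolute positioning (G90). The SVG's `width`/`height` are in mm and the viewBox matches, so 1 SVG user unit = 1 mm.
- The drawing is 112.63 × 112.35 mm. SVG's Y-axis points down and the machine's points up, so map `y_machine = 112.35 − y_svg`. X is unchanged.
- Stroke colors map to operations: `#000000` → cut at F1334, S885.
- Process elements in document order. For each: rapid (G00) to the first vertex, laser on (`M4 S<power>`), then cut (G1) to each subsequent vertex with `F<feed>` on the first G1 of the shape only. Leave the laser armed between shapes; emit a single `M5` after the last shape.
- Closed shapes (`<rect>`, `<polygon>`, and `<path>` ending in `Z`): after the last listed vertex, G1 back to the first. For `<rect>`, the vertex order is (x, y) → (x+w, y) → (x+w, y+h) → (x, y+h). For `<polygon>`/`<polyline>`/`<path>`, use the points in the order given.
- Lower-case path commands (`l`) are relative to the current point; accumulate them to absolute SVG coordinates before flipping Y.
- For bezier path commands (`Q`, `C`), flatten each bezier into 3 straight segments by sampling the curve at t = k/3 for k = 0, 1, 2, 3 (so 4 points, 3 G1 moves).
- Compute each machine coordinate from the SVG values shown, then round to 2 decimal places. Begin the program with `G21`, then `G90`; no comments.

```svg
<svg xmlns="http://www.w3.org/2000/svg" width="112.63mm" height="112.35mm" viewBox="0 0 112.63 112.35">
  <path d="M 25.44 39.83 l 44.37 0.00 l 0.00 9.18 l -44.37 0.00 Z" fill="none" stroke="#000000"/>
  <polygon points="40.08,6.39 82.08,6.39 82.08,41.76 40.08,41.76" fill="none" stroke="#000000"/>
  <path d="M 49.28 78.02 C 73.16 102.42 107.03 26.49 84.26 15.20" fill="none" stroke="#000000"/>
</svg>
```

G21
G90
G00 X25.44 Y72.52
M4 S885
G1 X69.81 Y72.52 F1334
G1 X69.81 Y63.34
G1 X25.44 Y63.34
G1 X25.44 Y72.52
G00 X40.08 Y105.96
M4 S885
G1 X82.08 Y105.96 F1334
G1 X82.08 Y70.59
G1 X40.08 Y70.59
G1 X40.08 Y105.96
G00 X49.28 Y34.33
M4 S885
G1 X74.02 Y37.26 F1334
G1 X90.62 Y70.42
G1 X84.26 Y97.15
M5

1 u = 1 mm; y_m = 112.35 − y.

[1] `<path>` rectangle, #000000→cut S885 F1334: (25.44,72.52) → (69.81,72.52) → (69.81,63.34) → (25.44,63.34) → (25.44,72.52) (closed)

[2] `<polygon>` rectangle, #000000→cut S885 F1334: (40.08,105.96) → (82.08,105.96) → (82.08,70.59) → (40.08,70.59) → (40.08,105.96) (closed)

[3] `<path>` cubic bezier, #000000→cut S885 F1334: (49.28,34.33) → (74.02,37.26) → (90.62,70.42) → (84.26,97.15)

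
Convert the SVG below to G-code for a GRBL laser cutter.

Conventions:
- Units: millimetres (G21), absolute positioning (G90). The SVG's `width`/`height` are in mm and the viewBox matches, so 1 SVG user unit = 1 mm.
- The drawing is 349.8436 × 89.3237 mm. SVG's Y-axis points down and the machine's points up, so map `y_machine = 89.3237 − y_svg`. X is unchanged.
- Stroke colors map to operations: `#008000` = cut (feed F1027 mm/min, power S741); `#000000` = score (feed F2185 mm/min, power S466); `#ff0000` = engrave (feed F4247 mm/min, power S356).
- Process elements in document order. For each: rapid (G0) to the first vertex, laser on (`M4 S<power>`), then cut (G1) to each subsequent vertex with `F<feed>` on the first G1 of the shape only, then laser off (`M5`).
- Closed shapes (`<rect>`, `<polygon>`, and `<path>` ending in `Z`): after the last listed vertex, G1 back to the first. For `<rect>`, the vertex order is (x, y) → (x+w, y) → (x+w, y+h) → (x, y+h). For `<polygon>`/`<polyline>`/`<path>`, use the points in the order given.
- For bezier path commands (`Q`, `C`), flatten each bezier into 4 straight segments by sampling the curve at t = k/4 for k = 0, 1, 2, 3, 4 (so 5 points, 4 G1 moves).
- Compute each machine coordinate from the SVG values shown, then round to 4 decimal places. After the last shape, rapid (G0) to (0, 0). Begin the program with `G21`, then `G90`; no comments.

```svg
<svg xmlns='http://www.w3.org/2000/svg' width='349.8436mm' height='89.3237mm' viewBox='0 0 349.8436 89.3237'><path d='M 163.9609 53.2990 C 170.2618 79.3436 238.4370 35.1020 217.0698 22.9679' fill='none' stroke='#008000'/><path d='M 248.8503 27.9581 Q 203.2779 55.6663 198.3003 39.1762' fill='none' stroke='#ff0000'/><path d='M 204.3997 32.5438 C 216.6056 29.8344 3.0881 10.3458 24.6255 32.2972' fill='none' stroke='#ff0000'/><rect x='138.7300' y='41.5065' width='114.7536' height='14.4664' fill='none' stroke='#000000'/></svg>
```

G21
G90
G0 X163.9609 Y36.0247
M4 S741
G1 X177.9221 Y28.0700 F1027
G1 X200.8909 Y36.8732
G1 X218.6719 Y52.8350
G1 X217.0698 Y66.3558
M5
G0 X248.8503 Y61.3656
M4 S356
G1 X228.6013 Y50.2739 F4247
G1 X213.4266 Y44.7070
G1 X203.3263 Y44.6648
G1 X198.3003 Y50.1475
M5
G0 X204.3997 Y56.7799
M4 S356
G1 X178.4306 Y61.0484 F4247
G1 X111.0133 Y66.1510
G1 X45.3456 Y66.6297
G1 X24.6255 Y57.0265
M5
G0 X138.7300 Y47.8172
M4 S466
G1 X253.4836 Y47.8172 F2185
G1 X253.4836 Y33.3508
G1 X138.7300 Y33.3508
G1 X138.7300 Y47.8172
M5
G0 X0.0000 Y0.0000

Since the viewBox matches the mm dimensions, user units are millimetres directly. The only transform is the Y-flip y_m = 89.3237 − y_svg.

Shape 1 is a cubic bezier drawn with `<path>`. Its stroke #008000 means cut at S741, F1027. After flipping Y the toolpath is (163.9609,36.0247) → (177.9221,28.0700) → (200.8909,36.8732) → (218.6719,52.8350) → (217.0698,66.3558).

Shape 2 is a quadratic bezier drawn with `<path>`. Its stroke #ff0000 means engrave at S356, F4247. After flipping Y the toolpath is (248.8503,61.3656) → (228.6013,50.2739) → (213.4266,44.7070) → (203.3263,44.6648) → (198.3003,50.1475).

Shape 3 is a cubic bezier drawn with `<path>`. Its stroke #ff0000 means engrave at S356, F4247. After flipping Y the toolpath is (204.3997,56.7799) → (178.4306,61.0484) → (111.0133,66.1510) → (45.3456,66.6297) → (24.6255,57.0265).

Shape 4 is a rectangle drawn with `<rect>`. Its stroke #000000 means score at S466, F2185. After flipping Y the toolpath is (138.7300,47.8172) → (253.4836,47.8172) → (253.4836,33.3508) → (138.7300,33.3508) → (138.7300,47.8172), returning to the start.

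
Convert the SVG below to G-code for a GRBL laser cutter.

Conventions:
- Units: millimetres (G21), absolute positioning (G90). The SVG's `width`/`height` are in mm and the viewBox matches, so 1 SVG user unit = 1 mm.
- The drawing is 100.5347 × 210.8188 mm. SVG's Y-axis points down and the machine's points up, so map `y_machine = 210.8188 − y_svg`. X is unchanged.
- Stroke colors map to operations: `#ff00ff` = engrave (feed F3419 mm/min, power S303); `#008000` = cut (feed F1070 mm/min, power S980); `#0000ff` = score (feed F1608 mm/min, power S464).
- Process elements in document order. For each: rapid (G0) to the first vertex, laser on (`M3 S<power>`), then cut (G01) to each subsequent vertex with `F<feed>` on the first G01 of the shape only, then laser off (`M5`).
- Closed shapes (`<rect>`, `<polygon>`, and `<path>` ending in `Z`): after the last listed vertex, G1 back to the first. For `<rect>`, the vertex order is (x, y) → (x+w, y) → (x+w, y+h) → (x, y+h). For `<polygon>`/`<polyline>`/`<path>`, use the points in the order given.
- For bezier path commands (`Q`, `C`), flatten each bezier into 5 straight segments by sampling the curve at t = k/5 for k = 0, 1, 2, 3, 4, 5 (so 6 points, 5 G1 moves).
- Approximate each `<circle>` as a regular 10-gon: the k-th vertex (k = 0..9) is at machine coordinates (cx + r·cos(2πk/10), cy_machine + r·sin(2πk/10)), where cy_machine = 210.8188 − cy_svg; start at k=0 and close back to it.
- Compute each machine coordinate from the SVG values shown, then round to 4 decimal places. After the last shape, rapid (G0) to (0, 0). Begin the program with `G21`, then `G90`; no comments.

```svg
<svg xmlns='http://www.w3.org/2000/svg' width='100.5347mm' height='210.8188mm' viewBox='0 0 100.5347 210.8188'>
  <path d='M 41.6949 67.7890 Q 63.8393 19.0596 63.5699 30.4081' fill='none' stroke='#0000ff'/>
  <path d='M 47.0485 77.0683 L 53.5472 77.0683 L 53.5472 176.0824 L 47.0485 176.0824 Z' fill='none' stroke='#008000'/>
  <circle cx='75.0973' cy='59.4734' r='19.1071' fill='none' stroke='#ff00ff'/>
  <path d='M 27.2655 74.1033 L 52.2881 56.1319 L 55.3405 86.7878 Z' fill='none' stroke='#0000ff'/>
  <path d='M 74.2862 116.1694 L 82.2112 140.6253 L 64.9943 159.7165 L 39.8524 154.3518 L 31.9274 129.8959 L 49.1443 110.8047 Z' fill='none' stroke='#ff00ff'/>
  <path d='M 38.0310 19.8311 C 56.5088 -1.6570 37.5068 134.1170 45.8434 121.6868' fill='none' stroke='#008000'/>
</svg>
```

1 u = 1 mm; y_m = 210.8188 − y.

[1] `<path>` quadratic bezier, #0000ff→score S464 F1608: (41.6949,143.0298) → (49.6561,160.1184) → (55.8242,172.4009) → (60.1992,179.8770) → (62.7811,182.5470) → (63.5699,180.4107)

[2] `<path>` rectangle, #008000→cut S980 F1070: (47.0485,133.7505) → (53.5472,133.7505) → (53.5472,34.7364) → (47.0485,34.7364) → (47.0485,133.7505) (closed)

[3] `<circle>` circle, #ff00ff→engrave S303 F3419: (94.2044,151.3454) → (90.5553,162.5763) → (81.0017,169.5173) → (69.1929,169.5173) → (59.6393,162.5763) → (55.9902,151.3454) → (59.6393,140.1145) → (69.1929,133.1735) → (81.0017,133.1735) → (90.5553,140.1145) → (94.2044,151.3454) (closed)

[4] `<path>` regular polygon, #0000ff→score S464 F1608: (27.2655,136.7155) → (52.2881,154.6869) → (55.3405,124.0310) → (27.2655,136.7155) (closed)

[5] `<path>` regular polygon, #ff00ff→engrave S303 F3419: (74.2862,94.6494) → (82.2112,70.1935) → (64.9943,51.1023) → (39.8524,56.4670) → (31.9274,80.9229) → (49.1443,100.0141) → (74.2862,94.6494) (closed)

[6] `<path>` cubic bezier, #008000→cut S980 F1070: (38.0310,190.9877) → (45.1387,187.4528) → (46.3624,160.8375) → (44.8136,125.8039) → (43.6035,97.0147) → (45.8434,89.1320)

G21
G90
G0 X41.6949 Y143.0298
M3 S464
G01 X49.6561 Y160.1184 F1608
G01 X55.8242 Y172.4009
G01 X60.1992 Y179.8770
G01 X62.7811 Y182.5470
G01 X63.5699 Y180.4107
M5
G0 X47.0485 Y133.7505
M3 S980
G01 X53.5472 Y133.7505 F1070
G01 X53.5472 Y34.7364
G01 X47.0485 Y34.7364
G01 X47.0485 Y133.7505
M5
G0 X94.2044 Y151.3454
M3 S303
G01 X90.5553 Y162.5763 F3419
G01 X81.0017 Y169.5173
G01 X69.1929 Y169.5173
G01 X59.6393 Y162.5763
G01 X55.9902 Y151.3454
G01 X59.6393 Y140.1145
G01 X69.1929 Y133.1735
G01 X81.0017 Y133.1735
G01 X90.5553 Y140.1145
G01 X94.2044 Y151.3454
M5
G0 X27.2655 Y136.7155
M3 S464
G01 X52.2881 Y154.6869 F1608
G01 X55.3405 Y124.0310
G01 X27.2655 Y136.7155
M5
G0 X74.2862 Y94.6494
M3 S303
G01 X82.2112 Y70.1935 F3419
G01 X64.9943 Y51.1023
G01 X39.8524 Y56.4670
G01 X31.9274 Y80.9229
G01 X49.1443 Y100.0141
G01 X74.2862 Y94.6494
M5
G0 X38.0310 Y190.9877
M3 S980
G01 X45.1387 Y187.4528 F1070
G01 X46.3624 Y160.8375
G01 X44.8136 Y125.8039
G01 X43.6035 Y97.0147
G01 X45.8434 Y89.1320
M5
G0 X0.0000 Y0.0000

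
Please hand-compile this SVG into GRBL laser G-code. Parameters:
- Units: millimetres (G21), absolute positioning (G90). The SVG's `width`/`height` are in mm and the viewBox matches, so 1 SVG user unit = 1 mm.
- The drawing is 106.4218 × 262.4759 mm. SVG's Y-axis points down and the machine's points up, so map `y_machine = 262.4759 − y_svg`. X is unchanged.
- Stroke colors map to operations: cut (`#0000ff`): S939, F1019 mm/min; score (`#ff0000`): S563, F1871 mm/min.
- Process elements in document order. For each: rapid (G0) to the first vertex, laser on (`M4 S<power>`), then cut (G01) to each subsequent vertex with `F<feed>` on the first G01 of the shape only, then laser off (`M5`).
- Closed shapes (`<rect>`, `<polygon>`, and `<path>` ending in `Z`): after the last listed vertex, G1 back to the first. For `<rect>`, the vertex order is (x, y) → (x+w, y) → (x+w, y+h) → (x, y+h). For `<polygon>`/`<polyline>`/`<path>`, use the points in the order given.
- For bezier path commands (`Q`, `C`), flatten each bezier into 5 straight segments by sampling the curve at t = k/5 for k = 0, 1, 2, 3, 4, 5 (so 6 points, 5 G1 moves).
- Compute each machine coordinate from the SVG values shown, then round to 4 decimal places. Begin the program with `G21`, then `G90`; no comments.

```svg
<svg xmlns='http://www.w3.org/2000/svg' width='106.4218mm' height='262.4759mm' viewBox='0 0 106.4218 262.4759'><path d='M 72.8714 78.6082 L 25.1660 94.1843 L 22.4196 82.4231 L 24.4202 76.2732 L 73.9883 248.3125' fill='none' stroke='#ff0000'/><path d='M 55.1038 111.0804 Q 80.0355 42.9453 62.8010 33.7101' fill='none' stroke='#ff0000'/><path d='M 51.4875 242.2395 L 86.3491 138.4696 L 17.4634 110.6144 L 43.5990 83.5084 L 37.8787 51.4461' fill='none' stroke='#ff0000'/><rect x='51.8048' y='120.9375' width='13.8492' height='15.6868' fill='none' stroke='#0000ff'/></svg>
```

viewBox `0 0 106.4218 262.4759` with mm width/height → 1 unit = 1 mm. Flip: y_m = 262.4759 − y_svg.

**Shape 1** — `<path>` open polyline, stroke `#ff0000` → score (S563, F1871). Machine vertices: (72.8714,183.8677) → (25.1660,168.2916) → (22.4196,180.0528) → (24.4202,186.2027) → (73.9883,14.1634). Open path.

**Shape 2** — `<path>` quadratic bezier, stroke `#ff0000` → score (S563, F1871). Control points (SVG): P0=(55.1038,111.0804), P1=(80.0355,42.9453), P2=(62.8010,33.7101); sampled at t=k/5. Machine vertices: (55.1038,151.3955) → (63.3898,176.2935) → (68.3026,196.4796) → (69.8420,211.9537) → (68.0082,222.7157) → (62.8010,228.7658). Open path.

**Shape 3** — `<path>` open polyline, stroke `#ff0000` → score (S563, F1871). Machine vertices: (51.4875,20.2364) → (86.3491,124.0063) → (17.4634,151.8615) → (43.5990,178.9675) → (37.8787,211.0298). Open path.

**Shape 4** — `<rect>` rectangle, stroke `#0000ff` → cut (S939, F1019). Machine vertices: (51.8048,141.5384) → (65.6540,141.5384) → (65.6540,125.8516) → (51.8048,125.8516) → (51.8048,141.5384). Closed: final G1 returns to the first vertex.

G21
G90
G0 X72.8714 Y183.8677
M4 S563
G01 X25.1660 Y168.2916 F1871
G01 X22.4196 Y180.0528
G01 X24.4202 Y186.2027
G01 X73.9883 Y14.1634
M5
G0 X55.1038 Y151.3955
M4 S563
G01 X63.3898 Y176.2935 F1871
G01 X68.3026 Y196.4796
G01 X69.8420 Y211.9537
G01 X68.0082 Y222.7157
G01 X62.8010 Y228.7658
M5
G0 X51.4875 Y20.2364
M4 S563
G01 X86.3491 Y124.0063 F1871
G01 X17.4634 Y151.8615
G01 X43.5990 Y178.9675
G01 X37.8787 Y211.0298
M5
G0 X51.8048 Y141.5384
M4 S939
G01 X65.6540 Y141.5384 F1019
G01 X65.6540 Y125.8516
G01 X51.8048 Y125.8516
G01 X51.8048 Y141.5384
M5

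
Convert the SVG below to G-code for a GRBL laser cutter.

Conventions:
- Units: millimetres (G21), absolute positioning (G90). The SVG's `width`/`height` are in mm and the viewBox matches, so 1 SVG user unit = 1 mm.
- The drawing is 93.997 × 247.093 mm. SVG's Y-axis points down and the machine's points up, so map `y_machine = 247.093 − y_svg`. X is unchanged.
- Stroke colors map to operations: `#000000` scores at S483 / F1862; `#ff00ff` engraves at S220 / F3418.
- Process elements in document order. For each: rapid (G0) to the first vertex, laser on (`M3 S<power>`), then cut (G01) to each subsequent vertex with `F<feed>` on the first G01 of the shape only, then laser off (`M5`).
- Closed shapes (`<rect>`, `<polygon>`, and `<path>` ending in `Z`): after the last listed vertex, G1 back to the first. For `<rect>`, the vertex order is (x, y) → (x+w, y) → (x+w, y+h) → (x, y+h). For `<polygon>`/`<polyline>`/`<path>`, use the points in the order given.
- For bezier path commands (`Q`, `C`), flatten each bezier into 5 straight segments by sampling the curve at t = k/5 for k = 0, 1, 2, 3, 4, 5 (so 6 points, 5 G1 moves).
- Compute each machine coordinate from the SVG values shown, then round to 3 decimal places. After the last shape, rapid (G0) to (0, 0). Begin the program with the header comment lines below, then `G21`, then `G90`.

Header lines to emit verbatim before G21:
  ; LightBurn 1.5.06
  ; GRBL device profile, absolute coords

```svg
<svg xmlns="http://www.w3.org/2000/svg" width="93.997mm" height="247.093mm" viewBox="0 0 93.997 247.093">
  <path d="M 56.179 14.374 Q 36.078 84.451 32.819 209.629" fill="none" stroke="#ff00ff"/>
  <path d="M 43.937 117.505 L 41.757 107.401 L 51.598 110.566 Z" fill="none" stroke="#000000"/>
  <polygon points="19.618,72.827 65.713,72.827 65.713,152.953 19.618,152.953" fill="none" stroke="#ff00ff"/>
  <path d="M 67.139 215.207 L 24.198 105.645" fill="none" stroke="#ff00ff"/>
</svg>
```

; LightBurn 1.5.06
; GRBL device profile, absolute coords
G21
G90
G0 X56.179 Y232.719
M3 S220
G01 X48.812 Y202.484 F3418
G01 X42.793 Y167.841
G01 X38.121 Y128.790
G01 X34.796 Y85.331
G01 X32.819 Y37.464
M5
G0 X43.937 Y129.588
M3 S483
G01 X41.757 Y139.692 F1862
G01 X51.598 Y136.527
G01 X43.937 Y129.588
M5
G0 X19.618 Y174.266
M3 S220
G01 X65.713 Y174.266 F3418
G01 X65.713 Y94.140
G01 X19.618 Y94.140
G01 X19.618 Y174.266
M5
G0 X67.139 Y31.886
M3 S220
G01 X24.198 Y141.448 F3418
M5
G0 X0.000 Y0.000

Since the viewBox matches the mm dimensions, user units are millimetres directly. The only transform is the Y-flip y_m = 247.093 − y_svg.

Shape 1 is a quadratic bezier drawn with `<path>`. Its stroke #ff00ff means engrave at S220, F3418. After flipping Y the toolpath is (56.179,232.719) → (48.812,202.484) → (42.793,167.841) → (38.121,128.790) → (34.796,85.331) → (32.819,37.464).

Shape 2 is a regular polygon drawn with `<path>`. Its stroke #000000 means score at S483, F1862. After flipping Y the toolpath is (43.937,129.588) → (41.757,139.692) → (51.598,136.527) → (43.937,129.588), returning to the start.

Shape 3 is a rectangle drawn with `<polygon>`. Its stroke #ff00ff means engrave at S220, F3418. After flipping Y the toolpath is (19.618,174.266) → (65.713,174.266) → (65.713,94.140) → (19.618,94.140) → (19.618,174.266), returning to the start.

Shape 4 is a line segment drawn with `<path>`. Its stroke #ff00ff means engrave at S220, F3418. After flipping Y the toolpath is (67.139,31.886) → (24.198,141.448).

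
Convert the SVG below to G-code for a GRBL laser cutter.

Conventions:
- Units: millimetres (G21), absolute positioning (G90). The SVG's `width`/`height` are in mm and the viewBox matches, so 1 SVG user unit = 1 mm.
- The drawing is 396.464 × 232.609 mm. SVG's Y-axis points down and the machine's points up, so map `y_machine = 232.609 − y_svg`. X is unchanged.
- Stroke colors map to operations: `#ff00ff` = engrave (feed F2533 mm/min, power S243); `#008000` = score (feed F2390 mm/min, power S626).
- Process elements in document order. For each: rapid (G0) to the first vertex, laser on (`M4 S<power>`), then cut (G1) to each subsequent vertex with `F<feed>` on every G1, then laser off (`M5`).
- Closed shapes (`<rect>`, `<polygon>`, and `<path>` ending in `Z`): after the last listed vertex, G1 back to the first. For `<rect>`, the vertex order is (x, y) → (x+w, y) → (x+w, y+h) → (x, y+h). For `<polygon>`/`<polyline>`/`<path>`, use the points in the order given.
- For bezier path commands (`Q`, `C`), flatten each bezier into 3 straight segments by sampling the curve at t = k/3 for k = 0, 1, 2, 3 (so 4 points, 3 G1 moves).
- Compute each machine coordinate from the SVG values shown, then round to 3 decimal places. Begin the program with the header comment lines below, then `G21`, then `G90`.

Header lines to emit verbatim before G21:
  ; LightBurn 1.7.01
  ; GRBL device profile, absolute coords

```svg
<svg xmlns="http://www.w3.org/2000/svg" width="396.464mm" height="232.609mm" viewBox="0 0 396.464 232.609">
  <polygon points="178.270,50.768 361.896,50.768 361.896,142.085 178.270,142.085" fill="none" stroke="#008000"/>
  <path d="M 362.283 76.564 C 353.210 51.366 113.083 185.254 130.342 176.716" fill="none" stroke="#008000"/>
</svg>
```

; LightBurn 1.7.01
; GRBL device profile, absolute coords
G21
G90
G0 X178.270 Y181.841
M4 S626
G1 X361.896 Y181.841 F2390
G1 X361.896 Y90.524 F2390
G1 X178.270 Y90.524 F2390
G1 X178.270 Y181.841 F2390
M5
G0 X362.283 Y156.045
M4 S626
G1 X294.282 Y139.381 F2390
G1 X180.788 Y83.663 F2390
G1 X130.342 Y55.893 F2390
M5

viewBox `0 0 396.464 232.609` with mm width/height → 1 unit = 1 mm. Flip: y_m = 232.609 − y_svg.

**Shape 1** — `<polygon>` rectangle, stroke `#008000` → score (S626, F2390). Machine vertices: (178.270,181.841) → (361.896,181.841) → (361.896,90.524) → (178.270,90.524) → (178.270,181.841). Closed: final G1 returns to the first vertex.

**Shape 2** — `<path>` cubic bezier, stroke `#008000` → score (S626, F2390). Control points (SVG): P0=(362.283,76.564), P1=(353.210,51.366), P2=(113.083,185.254), P3=(130.342,176.716); sampled at t=k/3. Machine vertices: (362.283,156.045) → (294.282,139.381) → (180.788,83.663) → (130.342,55.893). Open path.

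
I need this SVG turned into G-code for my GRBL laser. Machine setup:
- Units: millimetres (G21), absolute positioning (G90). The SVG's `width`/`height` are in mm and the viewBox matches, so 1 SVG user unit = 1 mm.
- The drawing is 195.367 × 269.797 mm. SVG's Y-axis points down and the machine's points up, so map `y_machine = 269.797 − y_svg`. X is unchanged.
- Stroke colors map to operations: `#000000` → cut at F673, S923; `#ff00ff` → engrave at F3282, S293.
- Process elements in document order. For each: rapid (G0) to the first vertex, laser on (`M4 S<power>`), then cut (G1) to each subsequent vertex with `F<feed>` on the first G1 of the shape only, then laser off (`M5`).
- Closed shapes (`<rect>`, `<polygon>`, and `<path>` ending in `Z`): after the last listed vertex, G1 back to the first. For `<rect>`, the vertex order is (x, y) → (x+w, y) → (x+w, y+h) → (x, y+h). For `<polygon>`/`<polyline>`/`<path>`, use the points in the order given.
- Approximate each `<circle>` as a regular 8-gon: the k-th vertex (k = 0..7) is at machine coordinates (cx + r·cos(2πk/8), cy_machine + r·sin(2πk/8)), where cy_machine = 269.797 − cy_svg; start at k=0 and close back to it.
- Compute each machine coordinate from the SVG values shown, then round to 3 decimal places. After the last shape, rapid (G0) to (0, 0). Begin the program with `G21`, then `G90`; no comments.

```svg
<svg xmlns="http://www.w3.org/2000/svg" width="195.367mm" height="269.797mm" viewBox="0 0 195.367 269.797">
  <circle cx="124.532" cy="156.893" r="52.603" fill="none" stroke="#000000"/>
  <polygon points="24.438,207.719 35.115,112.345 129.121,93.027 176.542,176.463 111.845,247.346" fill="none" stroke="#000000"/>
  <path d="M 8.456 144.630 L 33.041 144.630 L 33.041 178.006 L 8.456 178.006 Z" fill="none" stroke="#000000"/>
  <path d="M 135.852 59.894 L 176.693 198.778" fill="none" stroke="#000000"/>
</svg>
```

G21
G90
G0 X177.135 Y112.904
M4 S923
G1 X161.728 Y150.100 F673
G1 X124.532 Y165.507
G1 X87.336 Y150.100
G1 X71.929 Y112.904
G1 X87.336 Y75.708
G1 X124.532 Y60.301
G1 X161.728 Y75.708
G1 X177.135 Y112.904
M5
G0 X24.438 Y62.078
M4 S923
G1 X35.115 Y157.452 F673
G1 X129.121 Y176.770
G1 X176.542 Y93.334
G1 X111.845 Y22.451
G1 X24.438 Y62.078
M5
G0 X8.456 Y125.167
M4 S923
G1 X33.041 Y125.167 F673
G1 X33.041 Y91.791
G1 X8.456 Y91.791
G1 X8.456 Y125.167
M5
G0 X135.852 Y209.903
M4 S923
G1 X176.693 Y71.019 F673
M5
G0 X0.000 Y0.000

Since the viewBox matches the mm dimensions, user units are millimetres directly. The only transform is the Y-flip y_m = 269.797 − y_svg.

Shape 1 is a circle drawn with `<circle>`. Its stroke #000000 means cut at S923, F673. After flipping Y the toolpath is (177.135,112.904) → (161.728,150.100) → (124.532,165.507) → (87.336,150.100) → (71.929,112.904) → (87.336,75.708) → (124.532,60.301) → (161.728,75.708) → (177.135,112.904), returning to the start.

Shape 2 is a regular polygon drawn with `<polygon>`. Its stroke #000000 means cut at S923, F673. After flipping Y the toolpath is (24.438,62.078) → (35.115,157.452) → (129.121,176.770) → (176.542,93.334) → (111.845,22.451) → (24.438,62.078), returning to the start.

Shape 3 is a rectangle drawn with `<path>`. Its stroke #000000 means cut at S923, F673. After flipping Y the toolpath is (8.456,125.167) → (33.041,125.167) → (33.041,91.791) → (8.456,91.791) → (8.456,125.167), returning to the start.

Shape 4 is a line segment drawn with `<path>`. Its stroke #000000 means cut at S923, F673. After flipping Y the toolpath is (135.852,209.903) → (176.693,71.019).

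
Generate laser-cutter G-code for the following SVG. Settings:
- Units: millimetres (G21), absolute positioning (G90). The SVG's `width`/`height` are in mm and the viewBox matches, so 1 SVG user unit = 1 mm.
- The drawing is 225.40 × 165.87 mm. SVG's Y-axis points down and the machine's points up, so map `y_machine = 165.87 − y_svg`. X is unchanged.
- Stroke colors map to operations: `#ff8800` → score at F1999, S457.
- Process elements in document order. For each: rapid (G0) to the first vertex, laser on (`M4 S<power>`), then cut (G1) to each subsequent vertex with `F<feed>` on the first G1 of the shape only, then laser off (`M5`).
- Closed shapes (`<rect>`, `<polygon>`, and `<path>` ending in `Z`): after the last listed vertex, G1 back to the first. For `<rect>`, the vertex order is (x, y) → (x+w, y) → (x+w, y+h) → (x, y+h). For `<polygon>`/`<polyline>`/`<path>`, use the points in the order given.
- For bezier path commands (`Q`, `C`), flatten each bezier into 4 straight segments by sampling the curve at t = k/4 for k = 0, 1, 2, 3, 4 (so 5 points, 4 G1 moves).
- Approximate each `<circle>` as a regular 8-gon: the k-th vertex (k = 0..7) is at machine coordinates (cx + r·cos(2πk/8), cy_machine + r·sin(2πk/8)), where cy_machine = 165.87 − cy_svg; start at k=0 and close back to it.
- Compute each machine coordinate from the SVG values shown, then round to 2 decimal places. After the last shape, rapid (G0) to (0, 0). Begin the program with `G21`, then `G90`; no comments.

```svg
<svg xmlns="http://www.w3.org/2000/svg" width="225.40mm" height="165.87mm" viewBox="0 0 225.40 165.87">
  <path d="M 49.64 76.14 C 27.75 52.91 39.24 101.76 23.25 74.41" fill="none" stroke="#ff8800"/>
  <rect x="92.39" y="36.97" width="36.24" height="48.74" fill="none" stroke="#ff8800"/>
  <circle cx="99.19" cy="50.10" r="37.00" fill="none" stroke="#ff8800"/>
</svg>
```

Since the viewBox matches the mm dimensions, user units are millimetres directly. The only transform is the Y-flip y_m = 165.87 − y_svg.

Shape 1 is a cubic bezier drawn with `<path>`. Its stroke #ff8800 means score at S457, F1999. After flipping Y the toolpath is (49.64,89.73) → (38.53,95.95) → (34.23,89.05) → (31.04,82.92) → (23.25,91.46).

Shape 2 is a rectangle drawn with `<rect>`. Its stroke #ff8800 means score at S457, F1999. After flipping Y the toolpath is (92.39,128.90) → (128.63,128.90) → (128.63,80.16) → (92.39,80.16) → (92.39,128.90), returning to the start.

Shape 3 is a circle drawn with `<circle>`. Its stroke #ff8800 means score at S457, F1999. After flipping Y the toolpath is (136.19,115.77) → (125.35,141.93) → (99.19,152.77) → (73.03,141.93) → (62.19,115.77) → (73.03,89.61) → (99.19,78.77) → (125.35,89.61) → (136.19,115.77), returning to the start.

G21
G90
G0 X49.64 Y89.73
M4 S457
G1 X38.53 Y95.95 F1999
G1 X34.23 Y89.05
G1 X31.04 Y82.92
G1 X23.25 Y91.46
M5
G0 X92.39 Y128.90
M4 S457
G1 X128.63 Y128.90 F1999
G1 X128.63 Y80.16
G1 X92.39 Y80.16
G1 X92.39 Y128.90
M5
G0 X136.19 Y115.77
M4 S457
G1 X125.35 Y141.93 F1999
G1 X99.19 Y152.77
G1 X73.03 Y141.93
G1 X62.19 Y115.77
G1 X73.03 Y89.61
G1 X99.19 Y78.77
G1 X125.35 Y89.61
G1 X136.19 Y115.77
M5
G0 X0.00 Y0.00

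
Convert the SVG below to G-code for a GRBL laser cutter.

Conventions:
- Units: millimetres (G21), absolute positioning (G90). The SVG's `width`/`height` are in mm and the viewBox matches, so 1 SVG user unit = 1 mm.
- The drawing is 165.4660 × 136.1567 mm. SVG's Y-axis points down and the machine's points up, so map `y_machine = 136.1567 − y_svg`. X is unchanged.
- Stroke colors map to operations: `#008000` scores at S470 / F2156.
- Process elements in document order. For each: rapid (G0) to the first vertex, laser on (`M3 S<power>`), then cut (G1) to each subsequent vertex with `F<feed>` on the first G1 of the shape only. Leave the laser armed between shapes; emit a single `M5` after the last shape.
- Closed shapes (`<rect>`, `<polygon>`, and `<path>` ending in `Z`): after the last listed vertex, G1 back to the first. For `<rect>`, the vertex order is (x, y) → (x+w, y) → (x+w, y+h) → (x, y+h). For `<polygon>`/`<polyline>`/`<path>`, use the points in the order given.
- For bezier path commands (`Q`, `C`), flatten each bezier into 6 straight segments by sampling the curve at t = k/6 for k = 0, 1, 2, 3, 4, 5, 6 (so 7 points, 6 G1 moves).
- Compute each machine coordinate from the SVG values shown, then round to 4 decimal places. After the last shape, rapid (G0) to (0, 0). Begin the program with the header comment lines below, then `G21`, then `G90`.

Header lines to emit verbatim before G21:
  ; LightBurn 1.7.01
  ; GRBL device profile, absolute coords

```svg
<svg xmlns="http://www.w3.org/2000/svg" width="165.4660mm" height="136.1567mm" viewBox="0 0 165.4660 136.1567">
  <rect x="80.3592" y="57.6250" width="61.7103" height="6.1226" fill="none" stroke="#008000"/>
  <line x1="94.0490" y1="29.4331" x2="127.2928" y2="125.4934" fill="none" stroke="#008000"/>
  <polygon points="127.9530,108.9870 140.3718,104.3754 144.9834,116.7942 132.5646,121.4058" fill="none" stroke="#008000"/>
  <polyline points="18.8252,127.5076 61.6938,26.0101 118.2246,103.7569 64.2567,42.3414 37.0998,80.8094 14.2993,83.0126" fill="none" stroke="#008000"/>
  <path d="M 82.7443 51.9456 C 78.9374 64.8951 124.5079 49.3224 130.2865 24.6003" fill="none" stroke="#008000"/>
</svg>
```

Since the viewBox matches the mm dimensions, user units are millimetres directly. The only transform is the Y-flip y_m = 136.1567 − y_svg.

Shape 1 is a rectangle drawn with `<rect>`. Its stroke #008000 means score at S470, F2156. After flipping Y the toolpath is (80.3592,78.5317) → (142.0695,78.5317) → (142.0695,72.4091) → (80.3592,72.4091) → (80.3592,78.5317), returning to the start.

Shape 2 is a line segment drawn with `<line>`. Its stroke #008000 means score at S470, F2156. After flipping Y the toolpath is (94.0490,106.7236) → (127.2928,10.6633).

Shape 3 is a regular polygon drawn with `<polygon>`. Its stroke #008000 means score at S470, F2156. After flipping Y the toolpath is (127.9530,27.1697) → (140.3718,31.7813) → (144.9834,19.3625) → (132.5646,14.7509) → (127.9530,27.1697), returning to the start.

Shape 4 is a open polyline drawn with `<polyline>`. Its stroke #008000 means score at S470, F2156. After flipping Y the toolpath is (18.8252,8.6491) → (61.6938,110.1466) → (118.2246,32.3998) → (64.2567,93.8153) → (37.0998,55.3473) → (14.2993,53.1441).

Shape 5 is a cubic bezier drawn with `<path>`. Its stroke #008000 means score at S470, F2156. After flipping Y the toolpath is (82.7443,84.2111) → (84.5428,80.0235) → (92.0940,80.0515) → (102.9208,83.7569) → (114.5465,90.6016) → (124.4940,100.0475) → (130.2865,111.5564).

; LightBurn 1.7.01
; GRBL device profile, absolute coords
G21
G90
G0 X80.3592 Y78.5317
M3 S470
G1 X142.0695 Y78.5317 F2156
G1 X142.0695 Y72.4091
G1 X80.3592 Y72.4091
G1 X80.3592 Y78.5317
G0 X94.0490 Y106.7236
M3 S470
G1 X127.2928 Y10.6633 F2156
G0 X127.9530 Y27.1697
M3 S470
G1 X140.3718 Y31.7813 F2156
G1 X144.9834 Y19.3625
G1 X132.5646 Y14.7509
G1 X127.9530 Y27.1697
G0 X18.8252 Y8.6491
M3 S470
G1 X61.6938 Y110.1466 F2156
G1 X118.2246 Y32.3998
G1 X64.2567 Y93.8153
G1 X37.0998 Y55.3473
G1 X14.2993 Y53.1441
G0 X82.7443 Y84.2111
M3 S470
G1 X84.5428 Y80.0235 F2156
G1 X92.0940 Y80.0515
G1 X102.9208 Y83.7569
G1 X114.5465 Y90.6016
G1 X124.4940 Y100.0475
G1 X130.2865 Y111.5564
M5
G0 X0.0000 Y0.0000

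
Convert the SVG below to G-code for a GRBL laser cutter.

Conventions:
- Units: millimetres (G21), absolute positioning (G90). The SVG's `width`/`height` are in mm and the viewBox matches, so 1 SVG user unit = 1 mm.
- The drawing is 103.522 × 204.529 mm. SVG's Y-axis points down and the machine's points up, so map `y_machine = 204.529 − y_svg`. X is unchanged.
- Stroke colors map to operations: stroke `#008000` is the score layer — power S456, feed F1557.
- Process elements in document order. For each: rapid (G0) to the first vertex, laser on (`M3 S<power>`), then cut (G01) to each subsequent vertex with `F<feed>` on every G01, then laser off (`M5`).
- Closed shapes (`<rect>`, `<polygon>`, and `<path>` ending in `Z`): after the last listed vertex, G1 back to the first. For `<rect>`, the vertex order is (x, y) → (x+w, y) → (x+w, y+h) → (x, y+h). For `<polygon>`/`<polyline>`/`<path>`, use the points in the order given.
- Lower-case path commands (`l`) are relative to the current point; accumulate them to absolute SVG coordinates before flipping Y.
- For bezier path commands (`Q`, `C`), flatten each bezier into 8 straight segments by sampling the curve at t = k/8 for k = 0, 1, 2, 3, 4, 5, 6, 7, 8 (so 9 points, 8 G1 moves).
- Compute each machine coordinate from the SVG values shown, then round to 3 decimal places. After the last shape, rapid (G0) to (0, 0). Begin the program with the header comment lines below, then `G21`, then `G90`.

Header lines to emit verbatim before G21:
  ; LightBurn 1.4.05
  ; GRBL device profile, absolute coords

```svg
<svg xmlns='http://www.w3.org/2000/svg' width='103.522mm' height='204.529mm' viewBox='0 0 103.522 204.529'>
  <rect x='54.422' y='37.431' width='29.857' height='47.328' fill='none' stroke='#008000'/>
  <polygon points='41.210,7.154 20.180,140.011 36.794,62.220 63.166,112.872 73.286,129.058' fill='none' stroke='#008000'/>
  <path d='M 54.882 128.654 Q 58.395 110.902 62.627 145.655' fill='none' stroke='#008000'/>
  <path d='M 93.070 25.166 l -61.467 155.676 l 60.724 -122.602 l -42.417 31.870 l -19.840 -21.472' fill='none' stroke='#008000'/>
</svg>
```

; LightBurn 1.4.05
; GRBL device profile, absolute coords
G21
G90
G0 X54.422 Y167.098
M3 S456
G01 X84.279 Y167.098 F1557
G01 X84.279 Y119.770 F1557
G01 X54.422 Y119.770 F1557
G01 X54.422 Y167.098 F1557
M5
G0 X41.210 Y197.375
M3 S456
G01 X20.180 Y64.518 F1557
G01 X36.794 Y142.309 F1557
G01 X63.166 Y91.657 F1557
G01 X73.286 Y75.471 F1557
G01 X41.210 Y197.375 F1557
M5
G0 X54.882 Y75.875
M3 S456
G01 X55.771 Y79.493 F1557
G01 X56.683 Y81.469 F1557
G01 X57.618 Y81.805 F1557
G01 X58.575 Y80.501 F1557
G01 X59.554 Y77.555 F1557
G01 X60.556 Y72.969 F1557
G01 X61.580 Y66.742 F1557
G01 X62.627 Y58.874 F1557
M5
G0 X93.070 Y179.363
M3 S456
G01 X31.603 Y23.687 F1557
G01 X92.327 Y146.289 F1557
G01 X49.910 Y114.419 F1557
G01 X30.070 Y135.891 F1557
M5
G0 X0.000 Y0.000

Since the viewBox matches the mm dimensions, user units are millimetres directly. The only transform is the Y-flip y_m = 204.529 − y_svg.

Shape 1 is a rectangle drawn with `<rect>`. Its stroke #008000 means score at S456, F1557. After flipping Y the toolpath is (54.422,167.098) → (84.279,167.098) → (84.279,119.770) → (54.422,119.770) → (54.422,167.098), returning to the start.

Shape 2 is a closed polygon drawn with `<polygon>`. Its stroke #008000 means score at S456, F1557. After flipping Y the toolpath is (41.210,197.375) → (20.180,64.518) → (36.794,142.309) → (63.166,91.657) → (73.286,75.471) → (41.210,197.375), returning to the start.

Shape 3 is a quadratic bezier drawn with `<path>`. Its stroke #008000 means score at S456, F1557. After flipping Y the toolpath is (54.882,75.875) → (55.771,79.493) → (56.683,81.469) → (57.618,81.805) → (58.575,80.501) → (59.554,77.555) → (60.556,72.969) → (61.580,66.742) → (62.627,58.874).

Shape 4 is a open polyline drawn with `<path>`. Its stroke #008000 means score at S456, F1557. After flipping Y the toolpath is (93.070,179.363) → (31.603,23.687) → (92.327,146.289) → (49.910,114.419) → (30.070,135.891).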